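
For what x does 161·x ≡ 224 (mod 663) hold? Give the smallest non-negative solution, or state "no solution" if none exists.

First find gcd(161, 663):
663 = 4×161 + 19
161 = 8×19 + 9
19 = 2×9 + 1
9 = 9×1 + 0
gcd = 1, so a unique solution mod 663 exists.
Back-substitute for the Bézout coefficients:
1 = 19 − 2·9
1 = −2·161 + 17·19
1 = 17·663 − 70·161
So 161·(-70) ≡ 1 (mod 663), giving 161⁻¹ ≡ 593.
x ≡ 161⁻¹·224 ≡ 593·224 ≡ 232 (mod 663).

232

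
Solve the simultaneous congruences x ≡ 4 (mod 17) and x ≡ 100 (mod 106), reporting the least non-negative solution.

1160

Write x = 4 + 17·k. Then 17·k ≡ 100 − 4 ≡ 96 (mod 106).
Need 17⁻¹ mod 106. Extended Euclid on (106, 17):
106 = 6×17 + 4
17 = 4×4 + 1
4 = 4×1 + 0
Back-substitute:
1 = 17 − 4·4
1 = −4·106 + 25·17
17⁻¹ ≡ 25 (mod 106), so k ≡ 25·96 ≡ 68 (mod 106).
x = 4 + 17·68 = 1160.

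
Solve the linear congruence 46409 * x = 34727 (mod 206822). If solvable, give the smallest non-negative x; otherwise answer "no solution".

First find gcd(46409, 206822):
206822 = 4×46409 + 21186
46409 = 2×21186 + 4037
21186 = 5×4037 + 1001
4037 = 4×1001 + 33
1001 = 30×33 + 11
33 = 3×11 + 0
gcd = 11 and 11 | 34727, so solutions exist. Divide through by 11: 4219x ≡ 3157 (mod 18802).
Now find 4219⁻¹ mod 18802:
18802 = 4×4219 + 1926
4219 = 2×1926 + 367
1926 = 5×367 + 91
367 = 4×91 + 3
91 = 30×3 + 1
3 = 3×1 + 0
Back-substitute:
1 = 91 − 30·3
1 = −30·367 + 121·91
1 = 121·1926 − 635·367
1 = −635·4219 + 1391·1926
1 = 1391·18802 − 6199·4219
So 4219·(-6199) ≡ 1 (mod 18802), i.e. 4219⁻¹ ≡ 12603.
Then x ≡ 12603·3157 ≡ 2639 (mod 18802); the smallest non-negative solution is x = 2639.

2639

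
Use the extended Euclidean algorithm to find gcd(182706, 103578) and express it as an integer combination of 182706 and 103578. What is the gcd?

Repeated division:
182706 = 1*103578 + 79128
103578 = 1*79128 + 24450
79128 = 3*24450 + 5778
24450 = 4*5778 + 1338
5778 = 4*1338 + 426
1338 = 3*426 + 60
426 = 7*60 + 6
60 = 10*6 + 0
gcd(182706, 103578) = 6.
Express as a combination:
6 = 426 − 7·60
6 = −7·1338 + 22·426
6 = 22·5778 − 95·1338
6 = −95·24450 + 402·5778
6 = 402·79128 − 1301·24450
6 = −1301·103578 + 1703·79128
6 = 1703·182706 − 3004·103578
So 6 = (1703)·182706 + (-3004)·103578.

6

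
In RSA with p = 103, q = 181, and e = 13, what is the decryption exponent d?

4237

φ(n) = (p−1)(q−1) = 102·180 = 18360.
Need d with 13·d ≡ 1 (mod 18360). Apply the extended Euclidean algorithm:
18360 = 1412*13 + 4
13 = 3*4 + 1
4 = 4*1 + 0
Back-substitute:
1 = 13 − 3·4
1 = −3·18360 + 4237·13
So 13·4237 ≡ 1 (mod 18360), hence d = 4237.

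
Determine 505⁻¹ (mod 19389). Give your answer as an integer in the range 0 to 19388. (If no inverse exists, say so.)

9061

Extended Euclidean algorithm:
19389 = 38×505 + 199
505 = 2×199 + 107
199 = 1×107 + 92
107 = 1×92 + 15
92 = 6×15 + 2
15 = 7×2 + 1
2 = 2×1 + 0
The gcd is 1. Working backward:
1 = 15 − 7·2
1 = −7·92 + 43·15
1 = 43·107 − 50·92
1 = −50·199 + 93·107
1 = 93·505 − 236·199
1 = −236·19389 + 9061·505
So 505·9061 ≡ 1 (mod 19389).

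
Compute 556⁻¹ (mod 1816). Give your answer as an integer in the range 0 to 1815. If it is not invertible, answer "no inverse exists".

Compute gcd(556, 1816):
1816 = 3*556 + 148
556 = 3*148 + 112
148 = 1*112 + 36
112 = 3*36 + 4
36 = 9*4 + 0
The gcd is 4, not 1, hence no inverse exists.

no inverse exists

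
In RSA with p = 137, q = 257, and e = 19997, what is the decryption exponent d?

φ(n) = (p−1)(q−1) = 136·256 = 34816.
Need d with 19997·d ≡ 1 (mod 34816). Apply the extended Euclidean algorithm:
34816 = 1*19997 + 14819
19997 = 1*14819 + 5178
14819 = 2*5178 + 4463
5178 = 1*4463 + 715
4463 = 6*715 + 173
715 = 4*173 + 23
173 = 7*23 + 12
23 = 1*12 + 11
12 = 1*11 + 1
11 = 11*1 + 0
Back-substitute:
1 = 12 − 11
1 = −23 + 2·12
1 = 2·173 − 15·23
1 = −15·715 + 62·173
1 = 62·4463 − 387·715
1 = −387·5178 + 449·4463
1 = 449·14819 − 1285·5178
1 = −1285·19997 + 1734·14819
1 = 1734·34816 − 3019·19997
So 19997·(-3019) ≡ 1 (mod 34816), hence d ≡ -3019 ≡ 31797 (mod 34816).

31797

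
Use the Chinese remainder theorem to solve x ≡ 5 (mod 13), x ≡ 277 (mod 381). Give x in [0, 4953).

4087

Write x = 5 + 13·k. Then 13·k ≡ 277 − 5 ≡ 272 (mod 381).
Need 13⁻¹ mod 381. Extended Euclid on (381, 13):
381 = 29*13 + 4
13 = 3*4 + 1
4 = 4*1 + 0
Back-substitute:
1 = 13 − 3·4
1 = −3·381 + 88·13
13⁻¹ ≡ 88 (mod 381), so k ≡ 88·272 ≡ 314 (mod 381).
x = 5 + 13·314 = 4087.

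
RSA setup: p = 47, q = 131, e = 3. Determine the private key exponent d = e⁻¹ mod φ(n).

φ(n) = (p−1)(q−1) = 46·130 = 5980.
Need d with 3·d ≡ 1 (mod 5980). Apply the extended Euclidean algorithm:
5980 = 1993×3 + 1
3 = 3×1 + 0
Back-substitute:
1 = 5980 − 1993·3
So 3·(-1993) ≡ 1 (mod 5980), hence d ≡ -1993 ≡ 3987 (mod 5980).

3987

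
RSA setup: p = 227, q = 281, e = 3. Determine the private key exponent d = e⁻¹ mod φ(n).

φ(n) = (p−1)(q−1) = 226·280 = 63280.
Need d with 3·d ≡ 1 (mod 63280). Apply the extended Euclidean algorithm:
63280 = 21093·3 + 1
3 = 3·1 + 0
Back-substitute:
1 = 63280 − 21093·3
So 3·(-21093) ≡ 1 (mod 63280), hence d ≡ -21093 ≡ 42187 (mod 63280).

42187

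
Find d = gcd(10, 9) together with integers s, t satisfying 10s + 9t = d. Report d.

1

Apply Euclid's algorithm to 10 and 9:
10 = 1*9 + 1
9 = 9*1 + 0
gcd(10, 9) = 1.
Back-substituting:
1 = 10 − 9
So 1 = (1)·10 + (-1)·9.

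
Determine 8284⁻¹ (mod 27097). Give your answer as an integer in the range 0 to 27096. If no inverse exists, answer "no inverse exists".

5178

Apply the Euclidean algorithm to 27097 and 8284:
27097 = 3·8284 + 2245
8284 = 3·2245 + 1549
2245 = 1·1549 + 696
1549 = 2·696 + 157
696 = 4·157 + 68
157 = 2·68 + 21
68 = 3·21 + 5
21 = 4·5 + 1
5 = 5·1 + 0
Since gcd(8284, 27097) = 1, back-substitute to write 1 as a combination:
1 = 21 − 4·5
1 = −4·68 + 13·21
1 = 13·157 − 30·68
1 = −30·696 + 133·157
1 = 133·1549 − 296·696
1 = −296·2245 + 429·1549
1 = 429·8284 − 1583·2245
1 = −1583·27097 + 5178·8284
So 8284·5178 ≡ 1 (mod 27097).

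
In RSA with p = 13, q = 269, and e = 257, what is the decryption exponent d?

φ(n) = (p−1)(q−1) = 12·268 = 3216.
Need d with 257·d ≡ 1 (mod 3216). Apply the extended Euclidean algorithm:
3216 = 12·257 + 132
257 = 1·132 + 125
132 = 1·125 + 7
125 = 17·7 + 6
7 = 1·6 + 1
6 = 6·1 + 0
Back-substitute:
1 = 7 − 6
1 = −125 + 18·7
1 = 18·132 − 19·125
1 = −19·257 + 37·132
1 = 37·3216 − 463·257
So 257·(-463) ≡ 1 (mod 3216), hence d ≡ -463 ≡ 2753 (mod 3216).

2753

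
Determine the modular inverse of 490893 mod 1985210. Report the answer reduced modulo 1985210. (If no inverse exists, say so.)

Run Euclid on (1985210, 490893):
1985210 = 4×490893 + 21638
490893 = 22×21638 + 14857
21638 = 1×14857 + 6781
14857 = 2×6781 + 1295
6781 = 5×1295 + 306
1295 = 4×306 + 71
306 = 4×71 + 22
71 = 3×22 + 5
22 = 4×5 + 2
5 = 2×2 + 1
2 = 2×1 + 0
Since gcd(490893, 1985210) = 1, back-substitute to write 1 as a combination:
1 = 5 − 2·2
1 = −2·22 + 9·5
1 = 9·71 − 29·22
1 = −29·306 + 125·71
1 = 125·1295 − 529·306
1 = −529·6781 + 2770·1295
1 = 2770·14857 − 6069·6781
1 = −6069·21638 + 8839·14857
1 = 8839·490893 − 200527·21638
1 = −200527·1985210 + 810947·490893
So 490893·810947 ≡ 1 (mod 1985210).

810947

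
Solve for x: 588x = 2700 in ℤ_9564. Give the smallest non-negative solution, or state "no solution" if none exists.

704

First find gcd(588, 9564):
9564 = 16×588 + 156
588 = 3×156 + 120
156 = 1×120 + 36
120 = 3×36 + 12
36 = 3×12 + 0
gcd = 12 and 12 | 2700, so solutions exist. Divide through by 12: 49x ≡ 225 (mod 797).
Now find 49⁻¹ mod 797:
797 = 16·49 + 13
49 = 3·13 + 10
13 = 1·10 + 3
10 = 3·3 + 1
3 = 3·1 + 0
Back-substitute:
1 = 10 − 3·3
1 = −3·13 + 4·10
1 = 4·49 − 15·13
1 = −15·797 + 244·49
So 49⁻¹ ≡ 244 (mod 797).
Then x ≡ 244·225 ≡ 704 (mod 797); the smallest non-negative solution is x = 704.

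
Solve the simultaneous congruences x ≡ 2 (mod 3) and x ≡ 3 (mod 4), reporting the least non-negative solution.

11

Write x = 2 + 3·k. Then 3·k ≡ 3 − 2 ≡ 1 (mod 4).
Need 3⁻¹ mod 4. Extended Euclid on (4, 3):
4 = 1*3 + 1
3 = 3*1 + 0
Back-substitute:
1 = 4 − 3
3⁻¹ ≡ 3 (mod 4), so k ≡ 3·1 ≡ 3 (mod 4).
x = 2 + 3·3 = 11.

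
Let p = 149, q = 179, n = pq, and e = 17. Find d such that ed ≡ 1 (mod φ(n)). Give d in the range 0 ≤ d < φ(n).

4649

φ(n) = (p−1)(q−1) = 148·178 = 26344.
Need d with 17·d ≡ 1 (mod 26344). Apply the extended Euclidean algorithm:
26344 = 1549·17 + 11
17 = 1·11 + 6
11 = 1·6 + 5
6 = 1·5 + 1
5 = 5·1 + 0
Back-substitute:
1 = 6 − 5
1 = −11 + 2·6
1 = 2·17 − 3·11
1 = −3·26344 + 4649·17
So 17·4649 ≡ 1 (mod 26344), hence d = 4649.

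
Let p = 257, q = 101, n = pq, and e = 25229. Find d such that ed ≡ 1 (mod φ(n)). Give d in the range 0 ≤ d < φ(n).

69

φ(n) = (p−1)(q−1) = 256·100 = 25600.
Need d with 25229·d ≡ 1 (mod 25600). Apply the extended Euclidean algorithm:
25600 = 1·25229 + 371
25229 = 68·371 + 1
371 = 371·1 + 0
Back-substitute:
1 = 25229 − 68·371
1 = −68·25600 + 69·25229
So 25229·69 ≡ 1 (mod 25600), hence d = 69.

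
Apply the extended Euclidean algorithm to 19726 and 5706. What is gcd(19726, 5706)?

Repeated division:
19726 = 3×5706 + 2608
5706 = 2×2608 + 490
2608 = 5×490 + 158
490 = 3×158 + 16
158 = 9×16 + 14
16 = 1×14 + 2
14 = 7×2 + 0
gcd(19726, 5706) = 2.
Express as a combination:
2 = 16 − 14
2 = −158 + 10·16
2 = 10·490 − 31·158
2 = −31·2608 + 165·490
2 = 165·5706 − 361·2608
2 = −361·19726 + 1248·5706
So 2 = (-361)·19726 + (1248)·5706.

2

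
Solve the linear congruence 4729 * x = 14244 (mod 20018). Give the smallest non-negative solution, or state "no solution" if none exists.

15534

First find gcd(4729, 20018):
20018 = 4·4729 + 1102
4729 = 4·1102 + 321
1102 = 3·321 + 139
321 = 2·139 + 43
139 = 3·43 + 10
43 = 4·10 + 3
10 = 3·3 + 1
3 = 3·1 + 0
gcd = 1, so a unique solution mod 20018 exists.
Back-substitute for the Bézout coefficients:
1 = 10 − 3·3
1 = −3·43 + 13·10
1 = 13·139 − 42·43
1 = −42·321 + 97·139
1 = 97·1102 − 333·321
1 = −333·4729 + 1429·1102
1 = 1429·20018 − 6049·4729
So 4729·(-6049) ≡ 1 (mod 20018), giving 4729⁻¹ ≡ 13969.
x ≡ 4729⁻¹·14244 ≡ 13969·14244 ≡ 15534 (mod 20018).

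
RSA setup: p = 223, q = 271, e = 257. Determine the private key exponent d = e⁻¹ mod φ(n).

45713

φ(n) = (p−1)(q−1) = 222·270 = 59940.
Need d with 257·d ≡ 1 (mod 59940). Apply the extended Euclidean algorithm:
59940 = 233*257 + 59
257 = 4*59 + 21
59 = 2*21 + 17
21 = 1*17 + 4
17 = 4*4 + 1
4 = 4*1 + 0
Back-substitute:
1 = 17 − 4·4
1 = −4·21 + 5·17
1 = 5·59 − 14·21
1 = −14·257 + 61·59
1 = 61·59940 − 14227·257
So 257·(-14227) ≡ 1 (mod 59940), hence d ≡ -14227 ≡ 45713 (mod 59940).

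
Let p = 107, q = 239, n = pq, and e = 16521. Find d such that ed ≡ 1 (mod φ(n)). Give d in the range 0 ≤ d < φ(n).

113

φ(n) = (p−1)(q−1) = 106·238 = 25228.
Need d with 16521·d ≡ 1 (mod 25228). Apply the extended Euclidean algorithm:
25228 = 1*16521 + 8707
16521 = 1*8707 + 7814
8707 = 1*7814 + 893
7814 = 8*893 + 670
893 = 1*670 + 223
670 = 3*223 + 1
223 = 223*1 + 0
Back-substitute:
1 = 670 − 3·223
1 = −3·893 + 4·670
1 = 4·7814 − 35·893
1 = −35·8707 + 39·7814
1 = 39·16521 − 74·8707
1 = −74·25228 + 113·16521
So 16521·113 ≡ 1 (mod 25228), hence d = 113.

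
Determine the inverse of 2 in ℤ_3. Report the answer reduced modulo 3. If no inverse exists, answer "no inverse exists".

2

Apply the Euclidean algorithm to 3 and 2:
3 = 1×2 + 1
2 = 2×1 + 0
Since gcd(2, 3) = 1, back-substitute to write 1 as a combination:
1 = 3 − 2
Thus 2·(-1) ≡ 1 (mod 3); reducing, -1 mod 3 = 2.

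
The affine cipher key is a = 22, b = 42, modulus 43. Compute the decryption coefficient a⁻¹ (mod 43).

2

Run Euclid on (43, 22):
43 = 1*22 + 21
22 = 1*21 + 1
21 = 21*1 + 0
Since gcd(22, 43) = 1, back-substitute to write 1 as a combination:
1 = 22 − 21
1 = −43 + 2·22
So 22·2 ≡ 1 (mod 43).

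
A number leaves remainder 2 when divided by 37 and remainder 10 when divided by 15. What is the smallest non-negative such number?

520

Write x = 2 + 37·k. Then 37·k ≡ 10 − 2 ≡ 8 (mod 15).
Need 37⁻¹ mod 15. Extended Euclid on (15, 7):
15 = 2·7 + 1
7 = 7·1 + 0
Back-substitute:
1 = 15 − 2·7
37⁻¹ ≡ 13 (mod 15), so k ≡ 13·8 ≡ 14 (mod 15).
x = 2 + 37·14 = 520.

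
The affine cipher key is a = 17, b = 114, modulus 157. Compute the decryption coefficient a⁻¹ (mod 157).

gcd(157, 17) by repeated division:
157 = 9*17 + 4
17 = 4*4 + 1
4 = 4*1 + 0
Since gcd(17, 157) = 1, back-substitute to write 1 as a combination:
1 = 17 − 4·4
1 = −4·157 + 37·17
So 17·37 ≡ 1 (mod 157).

37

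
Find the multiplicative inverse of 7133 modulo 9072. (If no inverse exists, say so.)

Compute gcd(7133, 9072):
9072 = 1×7133 + 1939
7133 = 3×1939 + 1316
1939 = 1×1316 + 623
1316 = 2×623 + 70
623 = 8×70 + 63
70 = 1×63 + 7
63 = 9×7 + 0
The gcd is 7, not 1, hence no inverse exists.

no inverse exists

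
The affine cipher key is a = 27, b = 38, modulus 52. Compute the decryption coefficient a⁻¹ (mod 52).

Run Euclid on (52, 27):
52 = 1*27 + 25
27 = 1*25 + 2
25 = 12*2 + 1
2 = 2*1 + 0
The gcd is 1. Working backward:
1 = 25 − 12·2
1 = −12·27 + 13·25
1 = 13·52 − 25·27
So 27·(-25) ≡ 1 (mod 52), and -25 ≡ 27 (mod 52).

27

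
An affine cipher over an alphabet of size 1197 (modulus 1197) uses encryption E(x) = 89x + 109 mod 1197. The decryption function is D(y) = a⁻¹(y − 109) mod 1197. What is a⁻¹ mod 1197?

gcd(1197, 89) by repeated division:
1197 = 13·89 + 40
89 = 2·40 + 9
40 = 4·9 + 4
9 = 2·4 + 1
4 = 4·1 + 0
gcd = 1, so the inverse exists. Back-substitute:
1 = 9 − 2·4
1 = −2·40 + 9·9
1 = 9·89 − 20·40
1 = −20·1197 + 269·89
So 89·269 ≡ 1 (mod 1197).

269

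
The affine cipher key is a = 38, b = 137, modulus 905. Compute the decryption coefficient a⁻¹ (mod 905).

262

gcd(905, 38) by repeated division:
905 = 23*38 + 31
38 = 1*31 + 7
31 = 4*7 + 3
7 = 2*3 + 1
3 = 3*1 + 0
Since gcd(38, 905) = 1, back-substitute to write 1 as a combination:
1 = 7 − 2·3
1 = −2·31 + 9·7
1 = 9·38 − 11·31
1 = −11·905 + 262·38
So 38·262 ≡ 1 (mod 905).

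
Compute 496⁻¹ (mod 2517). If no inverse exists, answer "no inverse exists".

340

Apply the Euclidean algorithm to 2517 and 496:
2517 = 5·496 + 37
496 = 13·37 + 15
37 = 2·15 + 7
15 = 2·7 + 1
7 = 7·1 + 0
gcd = 1, so the inverse exists. Back-substitute:
1 = 15 − 2·7
1 = −2·37 + 5·15
1 = 5·496 − 67·37
1 = −67·2517 + 340·496
So 496·340 ≡ 1 (mod 2517).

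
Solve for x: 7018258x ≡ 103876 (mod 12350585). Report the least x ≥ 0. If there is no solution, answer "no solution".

no solution

gcd(7018258, 12350585):
12350585 = 1·7018258 + 5332327
7018258 = 1·5332327 + 1685931
5332327 = 3·1685931 + 274534
1685931 = 6·274534 + 38727
274534 = 7·38727 + 3445
38727 = 11·3445 + 832
3445 = 4·832 + 117
832 = 7·117 + 13
117 = 9·13 + 0
gcd = 13, but 13 ∤ 103876, so the congruence has no solution.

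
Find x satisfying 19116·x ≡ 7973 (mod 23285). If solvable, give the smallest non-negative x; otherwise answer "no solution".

9588

First find gcd(19116, 23285):
23285 = 1×19116 + 4169
19116 = 4×4169 + 2440
4169 = 1×2440 + 1729
2440 = 1×1729 + 711
1729 = 2×711 + 307
711 = 2×307 + 97
307 = 3×97 + 16
97 = 6×16 + 1
16 = 16×1 + 0
gcd = 1, so a unique solution mod 23285 exists.
Back-substitute for the Bézout coefficients:
1 = 97 − 6·16
1 = −6·307 + 19·97
1 = 19·711 − 44·307
1 = −44·1729 + 107·711
1 = 107·2440 − 151·1729
1 = −151·4169 + 258·2440
1 = 258·19116 − 1183·4169
1 = −1183·23285 + 1441·19116
So 19116·(1441) ≡ 1 (mod 23285), giving 19116⁻¹ ≡ 1441.
x ≡ 19116⁻¹·7973 ≡ 1441·7973 ≡ 9588 (mod 23285).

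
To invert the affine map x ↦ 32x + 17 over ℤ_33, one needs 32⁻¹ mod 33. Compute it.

gcd(33, 32) by repeated division:
33 = 1×32 + 1
32 = 32×1 + 0
Since gcd(32, 33) = 1, back-substitute to write 1 as a combination:
1 = 33 − 32
So 32·(-1) ≡ 1 (mod 33), and -1 ≡ 32 (mod 33).

32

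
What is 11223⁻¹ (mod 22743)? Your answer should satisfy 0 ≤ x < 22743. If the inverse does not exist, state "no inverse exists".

no inverse exists

Compute gcd(11223, 22743):
22743 = 2×11223 + 297
11223 = 37×297 + 234
297 = 1×234 + 63
234 = 3×63 + 45
63 = 1×45 + 18
45 = 2×18 + 9
18 = 2×9 + 0
The gcd is 9, not 1, hence no inverse exists.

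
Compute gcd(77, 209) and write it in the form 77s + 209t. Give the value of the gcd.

Repeated division:
209 = 2*77 + 55
77 = 1*55 + 22
55 = 2*22 + 11
22 = 2*11 + 0
gcd(77, 209) = 11.
Working backward:
11 = 55 − 2·22
11 = −2·77 + 3·55
11 = 3·209 − 8·77
So 11 = (3)·209 + (-8)·77.

11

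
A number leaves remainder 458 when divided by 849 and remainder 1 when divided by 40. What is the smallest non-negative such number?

6401

Write x = 458 + 849·k. Then 849·k ≡ 1 − 458 ≡ 23 (mod 40).
Need 849⁻¹ mod 40. Extended Euclid on (40, 9):
40 = 4·9 + 4
9 = 2·4 + 1
4 = 4·1 + 0
Back-substitute:
1 = 9 − 2·4
1 = −2·40 + 9·9
849⁻¹ ≡ 9 (mod 40), so k ≡ 9·23 ≡ 7 (mod 40).
x = 458 + 849·7 = 6401.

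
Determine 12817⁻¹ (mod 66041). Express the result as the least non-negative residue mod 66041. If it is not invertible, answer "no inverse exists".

33662

Apply the Euclidean algorithm to 66041 and 12817:
66041 = 5*12817 + 1956
12817 = 6*1956 + 1081
1956 = 1*1081 + 875
1081 = 1*875 + 206
875 = 4*206 + 51
206 = 4*51 + 2
51 = 25*2 + 1
2 = 2*1 + 0
Since gcd(12817, 66041) = 1, back-substitute to write 1 as a combination:
1 = 51 − 25·2
1 = −25·206 + 101·51
1 = 101·875 − 429·206
1 = −429·1081 + 530·875
1 = 530·1956 − 959·1081
1 = −959·12817 + 6284·1956
1 = 6284·66041 − 32379·12817
So 12817·(-32379) ≡ 1 (mod 66041), and -32379 ≡ 33662 (mod 66041).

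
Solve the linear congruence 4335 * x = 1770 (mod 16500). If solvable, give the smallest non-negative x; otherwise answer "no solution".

First find gcd(4335, 16500):
16500 = 3·4335 + 3495
4335 = 1·3495 + 840
3495 = 4·840 + 135
840 = 6·135 + 30
135 = 4·30 + 15
30 = 2·15 + 0
gcd = 15 and 15 | 1770, so solutions exist. Divide through by 15: 289x ≡ 118 (mod 1100).
Now find 289⁻¹ mod 1100:
1100 = 3×289 + 233
289 = 1×233 + 56
233 = 4×56 + 9
56 = 6×9 + 2
9 = 4×2 + 1
2 = 2×1 + 0
Back-substitute:
1 = 9 − 4·2
1 = −4·56 + 25·9
1 = 25·233 − 104·56
1 = −104·289 + 129·233
1 = 129·1100 − 491·289
So 289·(-491) ≡ 1 (mod 1100), i.e. 289⁻¹ ≡ 609.
Then x ≡ 609·118 ≡ 362 (mod 1100); the smallest non-negative solution is x = 362.

362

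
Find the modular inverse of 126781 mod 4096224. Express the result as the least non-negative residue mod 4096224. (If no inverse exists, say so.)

gcd(4096224, 126781) by repeated division:
4096224 = 32·126781 + 39232
126781 = 3·39232 + 9085
39232 = 4·9085 + 2892
9085 = 3·2892 + 409
2892 = 7·409 + 29
409 = 14·29 + 3
29 = 9·3 + 2
3 = 1·2 + 1
2 = 2·1 + 0
gcd = 1, so the inverse exists. Back-substitute:
1 = 3 − 2
1 = −29 + 10·3
1 = 10·409 − 141·29
1 = −141·2892 + 997·409
1 = 997·9085 − 3132·2892
1 = −3132·39232 + 13525·9085
1 = 13525·126781 − 43707·39232
1 = −43707·4096224 + 1412149·126781
So 126781·1412149 ≡ 1 (mod 4096224).

1412149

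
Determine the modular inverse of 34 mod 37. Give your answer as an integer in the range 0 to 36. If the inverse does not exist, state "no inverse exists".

gcd(37, 34) by repeated division:
37 = 1×34 + 3
34 = 11×3 + 1
3 = 3×1 + 0
gcd = 1, so the inverse exists. Back-substitute:
1 = 34 − 11·3
1 = −11·37 + 12·34
So 34·12 ≡ 1 (mod 37).

12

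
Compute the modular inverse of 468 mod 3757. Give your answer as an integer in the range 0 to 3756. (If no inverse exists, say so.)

no inverse exists

Euclidean algorithm on 3757, 468:
3757 = 8*468 + 13
468 = 36*13 + 0
gcd(468, 3757) = 13 ≠ 1, so 468 has no multiplicative inverse modulo 3757.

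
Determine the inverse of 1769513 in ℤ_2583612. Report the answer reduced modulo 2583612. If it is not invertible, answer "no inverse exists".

228917

Run Euclid on (2583612, 1769513):
2583612 = 1×1769513 + 814099
1769513 = 2×814099 + 141315
814099 = 5×141315 + 107524
141315 = 1×107524 + 33791
107524 = 3×33791 + 6151
33791 = 5×6151 + 3036
6151 = 2×3036 + 79
3036 = 38×79 + 34
79 = 2×34 + 11
34 = 3×11 + 1
11 = 11×1 + 0
The gcd is 1. Working backward:
1 = 34 − 3·11
1 = −3·79 + 7·34
1 = 7·3036 − 269·79
1 = −269·6151 + 545·3036
1 = 545·33791 − 2994·6151
1 = −2994·107524 + 9527·33791
1 = 9527·141315 − 12521·107524
1 = −12521·814099 + 72132·141315
1 = 72132·1769513 − 156785·814099
1 = −156785·2583612 + 228917·1769513
So 1769513·228917 ≡ 1 (mod 2583612).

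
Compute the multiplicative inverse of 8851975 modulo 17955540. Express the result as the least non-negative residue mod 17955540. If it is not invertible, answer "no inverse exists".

no inverse exists

Compute gcd(8851975, 17955540):
17955540 = 2×8851975 + 251590
8851975 = 35×251590 + 46325
251590 = 5×46325 + 19965
46325 = 2×19965 + 6395
19965 = 3×6395 + 780
6395 = 8×780 + 155
780 = 5×155 + 5
155 = 31×5 + 0
gcd(8851975, 17955540) = 5 ≠ 1, so 8851975 has no multiplicative inverse modulo 17955540.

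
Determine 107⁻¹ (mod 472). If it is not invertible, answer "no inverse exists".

Run Euclid on (472, 107):
472 = 4×107 + 44
107 = 2×44 + 19
44 = 2×19 + 6
19 = 3×6 + 1
6 = 6×1 + 0
gcd = 1, so the inverse exists. Back-substitute:
1 = 19 − 3·6
1 = −3·44 + 7·19
1 = 7·107 − 17·44
1 = −17·472 + 75·107
So 107·75 ≡ 1 (mod 472).

75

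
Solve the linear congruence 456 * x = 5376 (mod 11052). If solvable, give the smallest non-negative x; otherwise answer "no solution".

First find gcd(456, 11052):
11052 = 24·456 + 108
456 = 4·108 + 24
108 = 4·24 + 12
24 = 2·12 + 0
gcd = 12 and 12 | 5376, so solutions exist. Divide through by 12: 38x ≡ 448 (mod 921).
Now find 38⁻¹ mod 921:
921 = 24×38 + 9
38 = 4×9 + 2
9 = 4×2 + 1
2 = 2×1 + 0
Back-substitute:
1 = 9 − 4·2
1 = −4·38 + 17·9
1 = 17·921 − 412·38
So 38·(-412) ≡ 1 (mod 921), i.e. 38⁻¹ ≡ 509.
Then x ≡ 509·448 ≡ 545 (mod 921); the smallest non-negative solution is x = 545.

545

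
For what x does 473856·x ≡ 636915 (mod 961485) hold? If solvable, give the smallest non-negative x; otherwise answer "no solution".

226090

First find gcd(473856, 961485):
961485 = 2×473856 + 13773
473856 = 34×13773 + 5574
13773 = 2×5574 + 2625
5574 = 2×2625 + 324
2625 = 8×324 + 33
324 = 9×33 + 27
33 = 1×27 + 6
27 = 4×6 + 3
6 = 2×3 + 0
gcd = 3 and 3 | 636915, so solutions exist. Divide through by 3: 157952x ≡ 212305 (mod 320495).
Now find 157952⁻¹ mod 320495:
320495 = 2·157952 + 4591
157952 = 34·4591 + 1858
4591 = 2·1858 + 875
1858 = 2·875 + 108
875 = 8·108 + 11
108 = 9·11 + 9
11 = 1·9 + 2
9 = 4·2 + 1
2 = 2·1 + 0
Back-substitute:
1 = 9 − 4·2
1 = −4·11 + 5·9
1 = 5·108 − 49·11
1 = −49·875 + 397·108
1 = 397·1858 − 843·875
1 = −843·4591 + 2083·1858
1 = 2083·157952 − 71665·4591
1 = −71665·320495 + 145413·157952
So 157952⁻¹ ≡ 145413 (mod 320495).
Then x ≡ 145413·212305 ≡ 226090 (mod 320495); the smallest non-negative solution is x = 226090.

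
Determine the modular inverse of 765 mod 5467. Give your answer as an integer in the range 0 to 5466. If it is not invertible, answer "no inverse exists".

2587

Extended Euclidean algorithm:
5467 = 7*765 + 112
765 = 6*112 + 93
112 = 1*93 + 19
93 = 4*19 + 17
19 = 1*17 + 2
17 = 8*2 + 1
2 = 2*1 + 0
gcd = 1, so the inverse exists. Back-substitute:
1 = 17 − 8·2
1 = −8·19 + 9·17
1 = 9·93 − 44·19
1 = −44·112 + 53·93
1 = 53·765 − 362·112
1 = −362·5467 + 2587·765
So 765·2587 ≡ 1 (mod 5467).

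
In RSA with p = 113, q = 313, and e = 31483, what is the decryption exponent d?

φ(n) = (p−1)(q−1) = 112·312 = 34944.
Need d with 31483·d ≡ 1 (mod 34944). Apply the extended Euclidean algorithm:
34944 = 1*31483 + 3461
31483 = 9*3461 + 334
3461 = 10*334 + 121
334 = 2*121 + 92
121 = 1*92 + 29
92 = 3*29 + 5
29 = 5*5 + 4
5 = 1*4 + 1
4 = 4*1 + 0
Back-substitute:
1 = 5 − 4
1 = −29 + 6·5
1 = 6·92 − 19·29
1 = −19·121 + 25·92
1 = 25·334 − 69·121
1 = −69·3461 + 715·334
1 = 715·31483 − 6504·3461
1 = −6504·34944 + 7219·31483
So 31483·7219 ≡ 1 (mod 34944), hence d = 7219.

7219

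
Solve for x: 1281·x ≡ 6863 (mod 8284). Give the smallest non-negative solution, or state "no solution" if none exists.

First find gcd(1281, 8284):
8284 = 6×1281 + 598
1281 = 2×598 + 85
598 = 7×85 + 3
85 = 28×3 + 1
3 = 3×1 + 0
gcd = 1, so a unique solution mod 8284 exists.
Back-substitute for the Bézout coefficients:
1 = 85 − 28·3
1 = −28·598 + 197·85
1 = 197·1281 − 422·598
1 = −422·8284 + 2729·1281
So 1281·(2729) ≡ 1 (mod 8284), giving 1281⁻¹ ≡ 2729.
x ≡ 1281⁻¹·6863 ≡ 2729·6863 ≡ 7287 (mod 8284).

7287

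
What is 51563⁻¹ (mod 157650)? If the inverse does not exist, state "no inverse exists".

93227

Run Euclid on (157650, 51563):
157650 = 3*51563 + 2961
51563 = 17*2961 + 1226
2961 = 2*1226 + 509
1226 = 2*509 + 208
509 = 2*208 + 93
208 = 2*93 + 22
93 = 4*22 + 5
22 = 4*5 + 2
5 = 2*2 + 1
2 = 2*1 + 0
gcd = 1, so the inverse exists. Back-substitute:
1 = 5 − 2·2
1 = −2·22 + 9·5
1 = 9·93 − 38·22
1 = −38·208 + 85·93
1 = 85·509 − 208·208
1 = −208·1226 + 501·509
1 = 501·2961 − 1210·1226
1 = −1210·51563 + 21071·2961
1 = 21071·157650 − 64423·51563
Thus 51563·(-64423) ≡ 1 (mod 157650); reducing, -64423 mod 157650 = 93227.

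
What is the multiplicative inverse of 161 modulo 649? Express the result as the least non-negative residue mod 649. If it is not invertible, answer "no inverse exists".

129

gcd(649, 161) by repeated division:
649 = 4·161 + 5
161 = 32·5 + 1
5 = 5·1 + 0
Since gcd(161, 649) = 1, back-substitute to write 1 as a combination:
1 = 161 − 32·5
1 = −32·649 + 129·161
So 161·129 ≡ 1 (mod 649).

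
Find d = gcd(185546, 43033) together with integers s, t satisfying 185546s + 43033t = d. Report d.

Euclidean algorithm:
185546 = 4*43033 + 13414
43033 = 3*13414 + 2791
13414 = 4*2791 + 2250
2791 = 1*2250 + 541
2250 = 4*541 + 86
541 = 6*86 + 25
86 = 3*25 + 11
25 = 2*11 + 3
11 = 3*3 + 2
3 = 1*2 + 1
2 = 2*1 + 0
gcd(185546, 43033) = 1.
Express as a combination:
1 = 3 − 2
1 = −11 + 4·3
1 = 4·25 − 9·11
1 = −9·86 + 31·25
1 = 31·541 − 195·86
1 = −195·2250 + 811·541
1 = 811·2791 − 1006·2250
1 = −1006·13414 + 4835·2791
1 = 4835·43033 − 15511·13414
1 = −15511·185546 + 66879·43033
So 1 = (-15511)·185546 + (66879)·43033.

1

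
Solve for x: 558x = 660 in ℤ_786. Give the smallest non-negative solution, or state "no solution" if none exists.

4

First find gcd(558, 786):
786 = 1×558 + 228
558 = 2×228 + 102
228 = 2×102 + 24
102 = 4×24 + 6
24 = 4×6 + 0
gcd = 6 and 6 | 660, so solutions exist. Divide through by 6: 93x ≡ 110 (mod 131).
Now find 93⁻¹ mod 131:
131 = 1×93 + 38
93 = 2×38 + 17
38 = 2×17 + 4
17 = 4×4 + 1
4 = 4×1 + 0
Back-substitute:
1 = 17 − 4·4
1 = −4·38 + 9·17
1 = 9·93 − 22·38
1 = −22·131 + 31·93
So 93⁻¹ ≡ 31 (mod 131).
Then x ≡ 31·110 ≡ 4 (mod 131); the smallest non-negative solution is x = 4.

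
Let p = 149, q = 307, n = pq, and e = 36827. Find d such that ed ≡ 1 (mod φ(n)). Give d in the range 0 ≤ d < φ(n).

φ(n) = (p−1)(q−1) = 148·306 = 45288.
Need d with 36827·d ≡ 1 (mod 45288). Apply the extended Euclidean algorithm:
45288 = 1×36827 + 8461
36827 = 4×8461 + 2983
8461 = 2×2983 + 2495
2983 = 1×2495 + 488
2495 = 5×488 + 55
488 = 8×55 + 48
55 = 1×48 + 7
48 = 6×7 + 6
7 = 1×6 + 1
6 = 6×1 + 0
Back-substitute:
1 = 7 − 6
1 = −48 + 7·7
1 = 7·55 − 8·48
1 = −8·488 + 71·55
1 = 71·2495 − 363·488
1 = −363·2983 + 434·2495
1 = 434·8461 − 1231·2983
1 = −1231·36827 + 5358·8461
1 = 5358·45288 − 6589·36827
So 36827·(-6589) ≡ 1 (mod 45288), hence d ≡ -6589 ≡ 38699 (mod 45288).

38699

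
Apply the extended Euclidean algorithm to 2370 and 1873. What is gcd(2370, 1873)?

1

Apply Euclid's algorithm to 2370 and 1873:
2370 = 1*1873 + 497
1873 = 3*497 + 382
497 = 1*382 + 115
382 = 3*115 + 37
115 = 3*37 + 4
37 = 9*4 + 1
4 = 4*1 + 0
gcd(2370, 1873) = 1.
Back-substituting:
1 = 37 − 9·4
1 = −9·115 + 28·37
1 = 28·382 − 93·115
1 = −93·497 + 121·382
1 = 121·1873 − 456·497
1 = −456·2370 + 577·1873
So 1 = (-456)·2370 + (577)·1873.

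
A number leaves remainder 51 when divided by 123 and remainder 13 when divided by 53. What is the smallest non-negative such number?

543

Write x = 51 + 123·k. Then 123·k ≡ 13 − 51 ≡ 15 (mod 53).
Need 123⁻¹ mod 53. Extended Euclid on (53, 17):
53 = 3·17 + 2
17 = 8·2 + 1
2 = 2·1 + 0
Back-substitute:
1 = 17 − 8·2
1 = −8·53 + 25·17
123⁻¹ ≡ 25 (mod 53), so k ≡ 25·15 ≡ 4 (mod 53).
x = 51 + 123·4 = 543.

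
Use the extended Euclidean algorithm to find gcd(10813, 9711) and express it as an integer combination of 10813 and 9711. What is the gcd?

1

Repeated division:
10813 = 1*9711 + 1102
9711 = 8*1102 + 895
1102 = 1*895 + 207
895 = 4*207 + 67
207 = 3*67 + 6
67 = 11*6 + 1
6 = 6*1 + 0
gcd(10813, 9711) = 1.
Working backward:
1 = 67 − 11·6
1 = −11·207 + 34·67
1 = 34·895 − 147·207
1 = −147·1102 + 181·895
1 = 181·9711 − 1595·1102
1 = −1595·10813 + 1776·9711
So 1 = (-1595)·10813 + (1776)·9711.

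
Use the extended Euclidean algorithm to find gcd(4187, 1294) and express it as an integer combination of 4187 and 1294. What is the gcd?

Repeated division:
4187 = 3×1294 + 305
1294 = 4×305 + 74
305 = 4×74 + 9
74 = 8×9 + 2
9 = 4×2 + 1
2 = 2×1 + 0
gcd(4187, 1294) = 1.
Working backward:
1 = 9 − 4·2
1 = −4·74 + 33·9
1 = 33·305 − 136·74
1 = −136·1294 + 577·305
1 = 577·4187 − 1867·1294
So 1 = (577)·4187 + (-1867)·1294.

1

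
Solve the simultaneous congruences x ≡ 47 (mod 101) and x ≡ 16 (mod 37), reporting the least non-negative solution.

2976

Write x = 47 + 101·k. Then 101·k ≡ 16 − 47 ≡ 6 (mod 37).
Need 101⁻¹ mod 37. Extended Euclid on (37, 27):
37 = 1×27 + 10
27 = 2×10 + 7
10 = 1×7 + 3
7 = 2×3 + 1
3 = 3×1 + 0
Back-substitute:
1 = 7 − 2·3
1 = −2·10 + 3·7
1 = 3·27 − 8·10
1 = −8·37 + 11·27
101⁻¹ ≡ 11 (mod 37), so k ≡ 11·6 ≡ 29 (mod 37).
x = 47 + 101·29 = 2976.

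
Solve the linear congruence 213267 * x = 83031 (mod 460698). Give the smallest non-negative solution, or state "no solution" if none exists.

First find gcd(213267, 460698):
460698 = 2*213267 + 34164
213267 = 6*34164 + 8283
34164 = 4*8283 + 1032
8283 = 8*1032 + 27
1032 = 38*27 + 6
27 = 4*6 + 3
6 = 2*3 + 0
gcd = 3 and 3 | 83031, so solutions exist. Divide through by 3: 71089x ≡ 27677 (mod 153566).
Now find 71089⁻¹ mod 153566:
153566 = 2×71089 + 11388
71089 = 6×11388 + 2761
11388 = 4×2761 + 344
2761 = 8×344 + 9
344 = 38×9 + 2
9 = 4×2 + 1
2 = 2×1 + 0
Back-substitute:
1 = 9 − 4·2
1 = −4·344 + 153·9
1 = 153·2761 − 1228·344
1 = −1228·11388 + 5065·2761
1 = 5065·71089 − 31618·11388
1 = −31618·153566 + 68301·71089
So 71089⁻¹ ≡ 68301 (mod 153566).
Then x ≡ 68301·27677 ≡ 122883 (mod 153566); the smallest non-negative solution is x = 122883.

122883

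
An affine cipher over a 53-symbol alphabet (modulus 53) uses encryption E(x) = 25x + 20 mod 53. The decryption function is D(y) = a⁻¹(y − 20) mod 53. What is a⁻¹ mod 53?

Apply the Euclidean algorithm to 53 and 25:
53 = 2×25 + 3
25 = 8×3 + 1
3 = 3×1 + 0
gcd = 1, so the inverse exists. Back-substitute:
1 = 25 − 8·3
1 = −8·53 + 17·25
So 25·17 ≡ 1 (mod 53).

17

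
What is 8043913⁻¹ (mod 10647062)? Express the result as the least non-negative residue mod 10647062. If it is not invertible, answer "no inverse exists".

gcd(10647062, 8043913) by repeated division:
10647062 = 1×8043913 + 2603149
8043913 = 3×2603149 + 234466
2603149 = 11×234466 + 24023
234466 = 9×24023 + 18259
24023 = 1×18259 + 5764
18259 = 3×5764 + 967
5764 = 5×967 + 929
967 = 1×929 + 38
929 = 24×38 + 17
38 = 2×17 + 4
17 = 4×4 + 1
4 = 4×1 + 0
The gcd is 1. Working backward:
1 = 17 − 4·4
1 = −4·38 + 9·17
1 = 9·929 − 220·38
1 = −220·967 + 229·929
1 = 229·5764 − 1365·967
1 = −1365·18259 + 4324·5764
1 = 4324·24023 − 5689·18259
1 = −5689·234466 + 55525·24023
1 = 55525·2603149 − 616464·234466
1 = −616464·8043913 + 1904917·2603149
1 = 1904917·10647062 − 2521381·8043913
Hence 8043913⁻¹ ≡ -2521381 ≡ 8125681 (mod 10647062).

8125681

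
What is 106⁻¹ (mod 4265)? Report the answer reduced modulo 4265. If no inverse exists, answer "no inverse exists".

Run Euclid on (4265, 106):
4265 = 40·106 + 25
106 = 4·25 + 6
25 = 4·6 + 1
6 = 6·1 + 0
gcd = 1, so the inverse exists. Back-substitute:
1 = 25 − 4·6
1 = −4·106 + 17·25
1 = 17·4265 − 684·106
Hence 106⁻¹ ≡ -684 ≡ 3581 (mod 4265).

3581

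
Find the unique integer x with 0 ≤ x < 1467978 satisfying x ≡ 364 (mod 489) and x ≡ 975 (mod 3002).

988633

Write x = 364 + 489·k. Then 489·k ≡ 975 − 364 ≡ 611 (mod 3002).
Need 489⁻¹ mod 3002. Extended Euclid on (3002, 489):
3002 = 6·489 + 68
489 = 7·68 + 13
68 = 5·13 + 3
13 = 4·3 + 1
3 = 3·1 + 0
Back-substitute:
1 = 13 − 4·3
1 = −4·68 + 21·13
1 = 21·489 − 151·68
1 = −151·3002 + 927·489
489⁻¹ ≡ 927 (mod 3002), so k ≡ 927·611 ≡ 2021 (mod 3002).
x = 364 + 489·2021 = 988633.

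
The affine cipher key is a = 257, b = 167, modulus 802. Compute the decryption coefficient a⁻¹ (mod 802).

Run Euclid on (802, 257):
802 = 3*257 + 31
257 = 8*31 + 9
31 = 3*9 + 4
9 = 2*4 + 1
4 = 4*1 + 0
gcd = 1, so the inverse exists. Back-substitute:
1 = 9 − 2·4
1 = −2·31 + 7·9
1 = 7·257 − 58·31
1 = −58·802 + 181·257
So 257·181 ≡ 1 (mod 802).

181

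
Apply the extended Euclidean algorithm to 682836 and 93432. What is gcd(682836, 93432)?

Repeated division:
682836 = 7·93432 + 28812
93432 = 3·28812 + 6996
28812 = 4·6996 + 828
6996 = 8·828 + 372
828 = 2·372 + 84
372 = 4·84 + 36
84 = 2·36 + 12
36 = 3·12 + 0
gcd(682836, 93432) = 12.
Express as a combination:
12 = 84 − 2·36
12 = −2·372 + 9·84
12 = 9·828 − 20·372
12 = −20·6996 + 169·828
12 = 169·28812 − 696·6996
12 = −696·93432 + 2257·28812
12 = 2257·682836 − 16495·93432
So 12 = (2257)·682836 + (-16495)·93432.

12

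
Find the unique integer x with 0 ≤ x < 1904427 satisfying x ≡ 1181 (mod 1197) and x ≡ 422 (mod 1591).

Write x = 1181 + 1197·k. Then 1197·k ≡ 422 − 1181 ≡ 832 (mod 1591).
Need 1197⁻¹ mod 1591. Extended Euclid on (1591, 1197):
1591 = 1·1197 + 394
1197 = 3·394 + 15
394 = 26·15 + 4
15 = 3·4 + 3
4 = 1·3 + 1
3 = 3·1 + 0
Back-substitute:
1 = 4 − 3
1 = −15 + 4·4
1 = 4·394 − 105·15
1 = −105·1197 + 319·394
1 = 319·1591 − 424·1197
1197⁻¹ ≡ 1167 (mod 1591), so k ≡ 1167·832 ≡ 434 (mod 1591).
x = 1181 + 1197·434 = 520679.

520679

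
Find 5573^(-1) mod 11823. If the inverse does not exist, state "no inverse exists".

gcd(11823, 5573) by repeated division:
11823 = 2·5573 + 677
5573 = 8·677 + 157
677 = 4·157 + 49
157 = 3·49 + 10
49 = 4·10 + 9
10 = 1·9 + 1
9 = 9·1 + 0
gcd = 1, so the inverse exists. Back-substitute:
1 = 10 − 9
1 = −49 + 5·10
1 = 5·157 − 16·49
1 = −16·677 + 69·157
1 = 69·5573 − 568·677
1 = −568·11823 + 1205·5573
So 5573·1205 ≡ 1 (mod 11823).

1205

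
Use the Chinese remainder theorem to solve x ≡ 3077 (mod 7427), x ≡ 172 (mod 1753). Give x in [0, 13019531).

Write x = 3077 + 7427·k. Then 7427·k ≡ 172 − 3077 ≡ 601 (mod 1753).
Need 7427⁻¹ mod 1753. Extended Euclid on (1753, 415):
1753 = 4×415 + 93
415 = 4×93 + 43
93 = 2×43 + 7
43 = 6×7 + 1
7 = 7×1 + 0
Back-substitute:
1 = 43 − 6·7
1 = −6·93 + 13·43
1 = 13·415 − 58·93
1 = −58·1753 + 245·415
7427⁻¹ ≡ 245 (mod 1753), so k ≡ 245·601 ≡ 1746 (mod 1753).
x = 3077 + 7427·1746 = 12970619.

12970619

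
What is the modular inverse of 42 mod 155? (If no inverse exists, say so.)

48

Run Euclid on (155, 42):
155 = 3*42 + 29
42 = 1*29 + 13
29 = 2*13 + 3
13 = 4*3 + 1
3 = 3*1 + 0
gcd = 1, so the inverse exists. Back-substitute:
1 = 13 − 4·3
1 = −4·29 + 9·13
1 = 9·42 − 13·29
1 = −13·155 + 48·42
So 42·48 ≡ 1 (mod 155).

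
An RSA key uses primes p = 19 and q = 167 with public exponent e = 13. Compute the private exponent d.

1609

φ(n) = (p−1)(q−1) = 18·166 = 2988.
Need d with 13·d ≡ 1 (mod 2988). Apply the extended Euclidean algorithm:
2988 = 229×13 + 11
13 = 1×11 + 2
11 = 5×2 + 1
2 = 2×1 + 0
Back-substitute:
1 = 11 − 5·2
1 = −5·13 + 6·11
1 = 6·2988 − 1379·13
So 13·(-1379) ≡ 1 (mod 2988), hence d ≡ -1379 ≡ 1609 (mod 2988).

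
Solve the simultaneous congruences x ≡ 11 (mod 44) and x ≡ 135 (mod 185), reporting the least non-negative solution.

7535

Write x = 11 + 44·k. Then 44·k ≡ 135 − 11 ≡ 124 (mod 185).
Need 44⁻¹ mod 185. Extended Euclid on (185, 44):
185 = 4·44 + 9
44 = 4·9 + 8
9 = 1·8 + 1
8 = 8·1 + 0
Back-substitute:
1 = 9 − 8
1 = −44 + 5·9
1 = 5·185 − 21·44
44⁻¹ ≡ 164 (mod 185), so k ≡ 164·124 ≡ 171 (mod 185).
x = 11 + 44·171 = 7535.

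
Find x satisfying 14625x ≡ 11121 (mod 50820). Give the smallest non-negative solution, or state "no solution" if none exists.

no solution

gcd(14625, 50820):
50820 = 3*14625 + 6945
14625 = 2*6945 + 735
6945 = 9*735 + 330
735 = 2*330 + 75
330 = 4*75 + 30
75 = 2*30 + 15
30 = 2*15 + 0
gcd = 15, but 15 ∤ 11121, so the congruence has no solution.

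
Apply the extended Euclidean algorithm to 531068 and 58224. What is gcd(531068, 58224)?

Euclidean algorithm:
531068 = 9×58224 + 7052
58224 = 8×7052 + 1808
7052 = 3×1808 + 1628
1808 = 1×1628 + 180
1628 = 9×180 + 8
180 = 22×8 + 4
8 = 2×4 + 0
gcd(531068, 58224) = 4.
Working backward:
4 = 180 − 22·8
4 = −22·1628 + 199·180
4 = 199·1808 − 221·1628
4 = −221·7052 + 862·1808
4 = 862·58224 − 7117·7052
4 = −7117·531068 + 64915·58224
So 4 = (-7117)·531068 + (64915)·58224.

4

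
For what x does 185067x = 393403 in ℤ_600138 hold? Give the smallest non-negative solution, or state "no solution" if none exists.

no solution

gcd(185067, 600138):
600138 = 3×185067 + 44937
185067 = 4×44937 + 5319
44937 = 8×5319 + 2385
5319 = 2×2385 + 549
2385 = 4×549 + 189
549 = 2×189 + 171
189 = 1×171 + 18
171 = 9×18 + 9
18 = 2×9 + 0
gcd = 9, but 9 ∤ 393403, so the congruence has no solution.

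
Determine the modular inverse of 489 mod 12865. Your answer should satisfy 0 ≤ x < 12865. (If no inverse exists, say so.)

Extended Euclidean algorithm:
12865 = 26×489 + 151
489 = 3×151 + 36
151 = 4×36 + 7
36 = 5×7 + 1
7 = 7×1 + 0
gcd = 1, so the inverse exists. Back-substitute:
1 = 36 − 5·7
1 = −5·151 + 21·36
1 = 21·489 − 68·151
1 = −68·12865 + 1789·489
So 489·1789 ≡ 1 (mod 12865).

1789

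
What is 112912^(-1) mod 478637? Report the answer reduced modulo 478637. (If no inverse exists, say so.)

134339

gcd(478637, 112912) by repeated division:
478637 = 4×112912 + 26989
112912 = 4×26989 + 4956
26989 = 5×4956 + 2209
4956 = 2×2209 + 538
2209 = 4×538 + 57
538 = 9×57 + 25
57 = 2×25 + 7
25 = 3×7 + 4
7 = 1×4 + 3
4 = 1×3 + 1
3 = 3×1 + 0
The gcd is 1. Working backward:
1 = 4 − 3
1 = −7 + 2·4
1 = 2·25 − 7·7
1 = −7·57 + 16·25
1 = 16·538 − 151·57
1 = −151·2209 + 620·538
1 = 620·4956 − 1391·2209
1 = −1391·26989 + 7575·4956
1 = 7575·112912 − 31691·26989
1 = −31691·478637 + 134339·112912
So 112912·134339 ≡ 1 (mod 478637).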